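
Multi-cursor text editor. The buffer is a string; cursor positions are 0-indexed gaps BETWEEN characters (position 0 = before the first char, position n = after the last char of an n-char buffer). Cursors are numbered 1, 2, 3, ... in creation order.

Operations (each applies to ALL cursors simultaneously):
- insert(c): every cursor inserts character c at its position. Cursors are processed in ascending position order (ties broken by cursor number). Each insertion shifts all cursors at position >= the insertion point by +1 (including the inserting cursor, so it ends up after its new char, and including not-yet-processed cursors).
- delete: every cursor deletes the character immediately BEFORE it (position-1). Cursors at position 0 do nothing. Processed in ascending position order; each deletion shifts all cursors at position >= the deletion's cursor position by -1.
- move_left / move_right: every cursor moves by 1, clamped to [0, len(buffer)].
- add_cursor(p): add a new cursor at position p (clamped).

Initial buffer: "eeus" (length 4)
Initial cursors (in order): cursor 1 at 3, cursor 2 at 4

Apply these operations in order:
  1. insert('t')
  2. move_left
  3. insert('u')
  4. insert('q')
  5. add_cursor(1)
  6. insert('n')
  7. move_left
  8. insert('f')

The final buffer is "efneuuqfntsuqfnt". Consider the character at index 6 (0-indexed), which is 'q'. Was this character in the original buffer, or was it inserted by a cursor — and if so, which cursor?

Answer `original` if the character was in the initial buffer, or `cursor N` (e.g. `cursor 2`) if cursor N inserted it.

Answer: cursor 1

Derivation:
After op 1 (insert('t')): buffer="eeutst" (len 6), cursors c1@4 c2@6, authorship ...1.2
After op 2 (move_left): buffer="eeutst" (len 6), cursors c1@3 c2@5, authorship ...1.2
After op 3 (insert('u')): buffer="eeuutsut" (len 8), cursors c1@4 c2@7, authorship ...11.22
After op 4 (insert('q')): buffer="eeuuqtsuqt" (len 10), cursors c1@5 c2@9, authorship ...111.222
After op 5 (add_cursor(1)): buffer="eeuuqtsuqt" (len 10), cursors c3@1 c1@5 c2@9, authorship ...111.222
After op 6 (insert('n')): buffer="eneuuqntsuqnt" (len 13), cursors c3@2 c1@7 c2@12, authorship .3..1111.2222
After op 7 (move_left): buffer="eneuuqntsuqnt" (len 13), cursors c3@1 c1@6 c2@11, authorship .3..1111.2222
After op 8 (insert('f')): buffer="efneuuqfntsuqfnt" (len 16), cursors c3@2 c1@8 c2@14, authorship .33..11111.22222
Authorship (.=original, N=cursor N): . 3 3 . . 1 1 1 1 1 . 2 2 2 2 2
Index 6: author = 1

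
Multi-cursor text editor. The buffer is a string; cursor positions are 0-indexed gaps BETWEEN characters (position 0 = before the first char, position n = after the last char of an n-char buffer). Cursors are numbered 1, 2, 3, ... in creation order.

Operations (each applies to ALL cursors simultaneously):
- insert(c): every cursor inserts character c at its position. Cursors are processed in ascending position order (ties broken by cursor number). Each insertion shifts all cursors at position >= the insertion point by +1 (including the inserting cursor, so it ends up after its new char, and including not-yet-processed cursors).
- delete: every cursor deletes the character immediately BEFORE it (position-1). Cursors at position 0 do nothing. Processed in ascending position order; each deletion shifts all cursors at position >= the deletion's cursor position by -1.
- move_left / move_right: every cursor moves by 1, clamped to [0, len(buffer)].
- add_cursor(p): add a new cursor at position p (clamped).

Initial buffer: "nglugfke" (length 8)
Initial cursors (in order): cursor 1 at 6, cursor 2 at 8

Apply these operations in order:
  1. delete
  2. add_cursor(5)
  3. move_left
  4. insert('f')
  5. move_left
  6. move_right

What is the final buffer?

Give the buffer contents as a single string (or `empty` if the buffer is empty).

Answer: ngluffgfk

Derivation:
After op 1 (delete): buffer="nglugk" (len 6), cursors c1@5 c2@6, authorship ......
After op 2 (add_cursor(5)): buffer="nglugk" (len 6), cursors c1@5 c3@5 c2@6, authorship ......
After op 3 (move_left): buffer="nglugk" (len 6), cursors c1@4 c3@4 c2@5, authorship ......
After op 4 (insert('f')): buffer="ngluffgfk" (len 9), cursors c1@6 c3@6 c2@8, authorship ....13.2.
After op 5 (move_left): buffer="ngluffgfk" (len 9), cursors c1@5 c3@5 c2@7, authorship ....13.2.
After op 6 (move_right): buffer="ngluffgfk" (len 9), cursors c1@6 c3@6 c2@8, authorship ....13.2.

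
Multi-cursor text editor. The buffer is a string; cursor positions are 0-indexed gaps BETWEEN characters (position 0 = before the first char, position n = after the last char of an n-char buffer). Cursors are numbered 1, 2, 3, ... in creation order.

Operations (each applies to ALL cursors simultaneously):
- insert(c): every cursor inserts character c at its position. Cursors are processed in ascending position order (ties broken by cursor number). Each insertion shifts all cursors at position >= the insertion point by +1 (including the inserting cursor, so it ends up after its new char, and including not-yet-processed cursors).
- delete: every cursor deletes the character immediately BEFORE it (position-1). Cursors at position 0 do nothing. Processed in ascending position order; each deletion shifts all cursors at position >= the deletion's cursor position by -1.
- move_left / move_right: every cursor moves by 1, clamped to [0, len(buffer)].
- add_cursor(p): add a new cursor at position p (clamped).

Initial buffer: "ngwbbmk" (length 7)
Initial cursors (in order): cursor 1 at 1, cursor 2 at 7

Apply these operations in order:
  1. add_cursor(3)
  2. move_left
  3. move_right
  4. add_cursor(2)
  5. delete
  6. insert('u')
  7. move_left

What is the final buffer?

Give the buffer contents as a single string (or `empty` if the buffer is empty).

After op 1 (add_cursor(3)): buffer="ngwbbmk" (len 7), cursors c1@1 c3@3 c2@7, authorship .......
After op 2 (move_left): buffer="ngwbbmk" (len 7), cursors c1@0 c3@2 c2@6, authorship .......
After op 3 (move_right): buffer="ngwbbmk" (len 7), cursors c1@1 c3@3 c2@7, authorship .......
After op 4 (add_cursor(2)): buffer="ngwbbmk" (len 7), cursors c1@1 c4@2 c3@3 c2@7, authorship .......
After op 5 (delete): buffer="bbm" (len 3), cursors c1@0 c3@0 c4@0 c2@3, authorship ...
After op 6 (insert('u')): buffer="uuubbmu" (len 7), cursors c1@3 c3@3 c4@3 c2@7, authorship 134...2
After op 7 (move_left): buffer="uuubbmu" (len 7), cursors c1@2 c3@2 c4@2 c2@6, authorship 134...2

Answer: uuubbmu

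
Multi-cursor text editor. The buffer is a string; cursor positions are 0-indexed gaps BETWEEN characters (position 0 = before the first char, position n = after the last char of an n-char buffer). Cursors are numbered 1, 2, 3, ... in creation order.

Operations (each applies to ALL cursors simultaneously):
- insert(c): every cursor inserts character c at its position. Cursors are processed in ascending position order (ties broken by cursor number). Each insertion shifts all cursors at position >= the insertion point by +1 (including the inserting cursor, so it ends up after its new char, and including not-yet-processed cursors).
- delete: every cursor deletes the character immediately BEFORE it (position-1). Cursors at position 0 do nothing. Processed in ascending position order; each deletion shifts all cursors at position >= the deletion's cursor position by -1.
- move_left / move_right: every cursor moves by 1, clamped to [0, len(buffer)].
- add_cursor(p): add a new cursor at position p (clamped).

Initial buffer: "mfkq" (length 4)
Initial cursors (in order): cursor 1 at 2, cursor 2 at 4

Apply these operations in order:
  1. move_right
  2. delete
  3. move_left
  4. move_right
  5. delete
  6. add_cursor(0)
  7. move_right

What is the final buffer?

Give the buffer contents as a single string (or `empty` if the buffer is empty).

After op 1 (move_right): buffer="mfkq" (len 4), cursors c1@3 c2@4, authorship ....
After op 2 (delete): buffer="mf" (len 2), cursors c1@2 c2@2, authorship ..
After op 3 (move_left): buffer="mf" (len 2), cursors c1@1 c2@1, authorship ..
After op 4 (move_right): buffer="mf" (len 2), cursors c1@2 c2@2, authorship ..
After op 5 (delete): buffer="" (len 0), cursors c1@0 c2@0, authorship 
After op 6 (add_cursor(0)): buffer="" (len 0), cursors c1@0 c2@0 c3@0, authorship 
After op 7 (move_right): buffer="" (len 0), cursors c1@0 c2@0 c3@0, authorship 

Answer: empty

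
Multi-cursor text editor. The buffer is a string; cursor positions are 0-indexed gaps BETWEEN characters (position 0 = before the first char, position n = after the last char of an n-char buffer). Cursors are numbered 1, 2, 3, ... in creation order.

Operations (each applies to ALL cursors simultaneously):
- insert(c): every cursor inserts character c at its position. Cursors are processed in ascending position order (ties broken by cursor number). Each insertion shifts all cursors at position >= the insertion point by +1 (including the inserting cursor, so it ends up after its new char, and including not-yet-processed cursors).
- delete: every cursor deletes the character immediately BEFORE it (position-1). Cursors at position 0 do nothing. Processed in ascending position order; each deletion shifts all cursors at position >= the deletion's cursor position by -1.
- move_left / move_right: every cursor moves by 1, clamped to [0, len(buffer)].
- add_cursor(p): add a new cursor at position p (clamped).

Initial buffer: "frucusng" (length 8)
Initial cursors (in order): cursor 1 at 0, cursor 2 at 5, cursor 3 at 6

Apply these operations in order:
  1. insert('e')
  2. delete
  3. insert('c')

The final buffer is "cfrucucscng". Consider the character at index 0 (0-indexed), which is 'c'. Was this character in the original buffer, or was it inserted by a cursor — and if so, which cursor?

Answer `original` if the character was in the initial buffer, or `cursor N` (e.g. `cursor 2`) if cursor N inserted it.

After op 1 (insert('e')): buffer="efrucueseng" (len 11), cursors c1@1 c2@7 c3@9, authorship 1.....2.3..
After op 2 (delete): buffer="frucusng" (len 8), cursors c1@0 c2@5 c3@6, authorship ........
After op 3 (insert('c')): buffer="cfrucucscng" (len 11), cursors c1@1 c2@7 c3@9, authorship 1.....2.3..
Authorship (.=original, N=cursor N): 1 . . . . . 2 . 3 . .
Index 0: author = 1

Answer: cursor 1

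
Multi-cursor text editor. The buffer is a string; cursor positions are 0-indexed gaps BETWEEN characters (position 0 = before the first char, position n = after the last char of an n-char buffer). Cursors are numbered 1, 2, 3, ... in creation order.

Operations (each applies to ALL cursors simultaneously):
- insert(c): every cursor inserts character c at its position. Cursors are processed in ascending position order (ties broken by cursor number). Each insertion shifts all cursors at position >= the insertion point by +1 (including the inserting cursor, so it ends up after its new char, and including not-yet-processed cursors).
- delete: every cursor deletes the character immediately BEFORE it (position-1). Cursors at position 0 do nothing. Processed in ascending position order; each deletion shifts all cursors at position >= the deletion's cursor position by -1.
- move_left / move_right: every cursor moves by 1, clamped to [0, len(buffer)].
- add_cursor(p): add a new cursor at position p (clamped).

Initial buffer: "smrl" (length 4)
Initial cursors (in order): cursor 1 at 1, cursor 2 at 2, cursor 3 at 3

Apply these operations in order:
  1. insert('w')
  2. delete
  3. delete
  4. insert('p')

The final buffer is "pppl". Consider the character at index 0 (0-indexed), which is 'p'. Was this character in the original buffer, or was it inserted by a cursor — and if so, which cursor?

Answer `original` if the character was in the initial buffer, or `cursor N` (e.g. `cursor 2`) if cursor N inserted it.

Answer: cursor 1

Derivation:
After op 1 (insert('w')): buffer="swmwrwl" (len 7), cursors c1@2 c2@4 c3@6, authorship .1.2.3.
After op 2 (delete): buffer="smrl" (len 4), cursors c1@1 c2@2 c3@3, authorship ....
After op 3 (delete): buffer="l" (len 1), cursors c1@0 c2@0 c3@0, authorship .
After op 4 (insert('p')): buffer="pppl" (len 4), cursors c1@3 c2@3 c3@3, authorship 123.
Authorship (.=original, N=cursor N): 1 2 3 .
Index 0: author = 1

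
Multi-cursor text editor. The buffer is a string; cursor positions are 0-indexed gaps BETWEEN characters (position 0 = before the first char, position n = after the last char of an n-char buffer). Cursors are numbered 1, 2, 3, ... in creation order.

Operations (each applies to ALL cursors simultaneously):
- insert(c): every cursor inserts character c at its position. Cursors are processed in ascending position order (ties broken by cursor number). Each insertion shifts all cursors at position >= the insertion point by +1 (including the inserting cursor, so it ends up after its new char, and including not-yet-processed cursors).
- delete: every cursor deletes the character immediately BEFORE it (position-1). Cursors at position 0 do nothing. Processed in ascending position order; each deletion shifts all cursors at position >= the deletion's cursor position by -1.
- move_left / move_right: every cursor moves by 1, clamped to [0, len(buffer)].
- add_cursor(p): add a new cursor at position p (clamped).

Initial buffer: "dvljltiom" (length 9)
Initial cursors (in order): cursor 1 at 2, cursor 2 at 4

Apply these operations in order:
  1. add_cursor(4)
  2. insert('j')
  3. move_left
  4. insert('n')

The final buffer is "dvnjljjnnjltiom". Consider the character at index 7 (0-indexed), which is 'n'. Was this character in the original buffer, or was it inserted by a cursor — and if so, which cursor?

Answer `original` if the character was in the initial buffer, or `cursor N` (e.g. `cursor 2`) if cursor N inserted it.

Answer: cursor 2

Derivation:
After op 1 (add_cursor(4)): buffer="dvljltiom" (len 9), cursors c1@2 c2@4 c3@4, authorship .........
After op 2 (insert('j')): buffer="dvjljjjltiom" (len 12), cursors c1@3 c2@7 c3@7, authorship ..1..23.....
After op 3 (move_left): buffer="dvjljjjltiom" (len 12), cursors c1@2 c2@6 c3@6, authorship ..1..23.....
After op 4 (insert('n')): buffer="dvnjljjnnjltiom" (len 15), cursors c1@3 c2@9 c3@9, authorship ..11..2233.....
Authorship (.=original, N=cursor N): . . 1 1 . . 2 2 3 3 . . . . .
Index 7: author = 2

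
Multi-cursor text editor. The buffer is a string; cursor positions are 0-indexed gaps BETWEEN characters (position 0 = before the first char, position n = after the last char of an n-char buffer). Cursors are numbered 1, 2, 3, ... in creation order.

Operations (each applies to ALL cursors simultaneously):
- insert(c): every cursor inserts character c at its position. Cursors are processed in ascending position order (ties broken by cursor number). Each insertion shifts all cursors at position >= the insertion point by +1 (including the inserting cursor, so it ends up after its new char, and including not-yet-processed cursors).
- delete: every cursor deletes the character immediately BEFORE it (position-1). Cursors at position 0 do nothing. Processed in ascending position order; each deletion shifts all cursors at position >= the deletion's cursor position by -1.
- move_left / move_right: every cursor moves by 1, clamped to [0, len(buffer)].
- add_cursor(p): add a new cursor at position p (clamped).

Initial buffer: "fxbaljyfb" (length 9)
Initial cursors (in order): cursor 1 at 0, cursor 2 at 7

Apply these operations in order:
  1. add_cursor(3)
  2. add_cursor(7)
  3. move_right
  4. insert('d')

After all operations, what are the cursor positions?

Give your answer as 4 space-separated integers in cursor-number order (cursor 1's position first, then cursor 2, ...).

After op 1 (add_cursor(3)): buffer="fxbaljyfb" (len 9), cursors c1@0 c3@3 c2@7, authorship .........
After op 2 (add_cursor(7)): buffer="fxbaljyfb" (len 9), cursors c1@0 c3@3 c2@7 c4@7, authorship .........
After op 3 (move_right): buffer="fxbaljyfb" (len 9), cursors c1@1 c3@4 c2@8 c4@8, authorship .........
After op 4 (insert('d')): buffer="fdxbadljyfddb" (len 13), cursors c1@2 c3@6 c2@12 c4@12, authorship .1...3....24.

Answer: 2 12 6 12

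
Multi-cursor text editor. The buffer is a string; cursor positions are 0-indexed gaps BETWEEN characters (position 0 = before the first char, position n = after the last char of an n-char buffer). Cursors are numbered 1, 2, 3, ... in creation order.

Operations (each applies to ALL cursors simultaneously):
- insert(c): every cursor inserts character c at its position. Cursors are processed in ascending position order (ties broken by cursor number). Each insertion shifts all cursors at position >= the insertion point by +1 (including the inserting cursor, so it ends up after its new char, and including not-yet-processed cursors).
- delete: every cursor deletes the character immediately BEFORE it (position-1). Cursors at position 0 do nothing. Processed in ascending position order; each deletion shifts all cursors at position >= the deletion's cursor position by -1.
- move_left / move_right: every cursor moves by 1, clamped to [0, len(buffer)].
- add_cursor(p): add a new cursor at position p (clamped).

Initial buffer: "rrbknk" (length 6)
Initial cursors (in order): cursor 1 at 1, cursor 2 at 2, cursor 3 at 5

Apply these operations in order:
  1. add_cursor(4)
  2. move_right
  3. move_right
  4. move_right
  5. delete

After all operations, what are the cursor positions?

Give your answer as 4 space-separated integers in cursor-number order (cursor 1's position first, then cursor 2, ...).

Answer: 2 2 2 2

Derivation:
After op 1 (add_cursor(4)): buffer="rrbknk" (len 6), cursors c1@1 c2@2 c4@4 c3@5, authorship ......
After op 2 (move_right): buffer="rrbknk" (len 6), cursors c1@2 c2@3 c4@5 c3@6, authorship ......
After op 3 (move_right): buffer="rrbknk" (len 6), cursors c1@3 c2@4 c3@6 c4@6, authorship ......
After op 4 (move_right): buffer="rrbknk" (len 6), cursors c1@4 c2@5 c3@6 c4@6, authorship ......
After op 5 (delete): buffer="rr" (len 2), cursors c1@2 c2@2 c3@2 c4@2, authorship ..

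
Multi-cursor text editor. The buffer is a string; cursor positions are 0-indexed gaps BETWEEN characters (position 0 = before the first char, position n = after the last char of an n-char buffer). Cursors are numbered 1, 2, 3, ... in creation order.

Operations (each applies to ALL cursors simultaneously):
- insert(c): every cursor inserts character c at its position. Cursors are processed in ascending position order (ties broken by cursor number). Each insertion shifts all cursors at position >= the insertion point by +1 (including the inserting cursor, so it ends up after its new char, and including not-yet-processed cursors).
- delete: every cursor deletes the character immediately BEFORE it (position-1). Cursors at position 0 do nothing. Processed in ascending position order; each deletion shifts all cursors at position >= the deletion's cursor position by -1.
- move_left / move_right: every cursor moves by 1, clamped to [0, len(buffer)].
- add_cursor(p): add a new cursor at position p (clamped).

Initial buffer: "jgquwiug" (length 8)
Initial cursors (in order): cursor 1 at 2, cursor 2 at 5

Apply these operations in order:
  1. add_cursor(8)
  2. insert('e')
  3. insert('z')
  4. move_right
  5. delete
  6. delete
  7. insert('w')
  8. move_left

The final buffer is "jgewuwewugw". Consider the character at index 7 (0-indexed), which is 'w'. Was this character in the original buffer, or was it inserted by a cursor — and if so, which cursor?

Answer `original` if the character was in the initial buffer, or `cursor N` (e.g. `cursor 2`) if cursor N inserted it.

Answer: cursor 2

Derivation:
After op 1 (add_cursor(8)): buffer="jgquwiug" (len 8), cursors c1@2 c2@5 c3@8, authorship ........
After op 2 (insert('e')): buffer="jgequweiuge" (len 11), cursors c1@3 c2@7 c3@11, authorship ..1...2...3
After op 3 (insert('z')): buffer="jgezquweziugez" (len 14), cursors c1@4 c2@9 c3@14, authorship ..11...22...33
After op 4 (move_right): buffer="jgezquweziugez" (len 14), cursors c1@5 c2@10 c3@14, authorship ..11...22...33
After op 5 (delete): buffer="jgezuwezuge" (len 11), cursors c1@4 c2@8 c3@11, authorship ..11..22..3
After op 6 (delete): buffer="jgeuweug" (len 8), cursors c1@3 c2@6 c3@8, authorship ..1..2..
After op 7 (insert('w')): buffer="jgewuwewugw" (len 11), cursors c1@4 c2@8 c3@11, authorship ..11..22..3
After op 8 (move_left): buffer="jgewuwewugw" (len 11), cursors c1@3 c2@7 c3@10, authorship ..11..22..3
Authorship (.=original, N=cursor N): . . 1 1 . . 2 2 . . 3
Index 7: author = 2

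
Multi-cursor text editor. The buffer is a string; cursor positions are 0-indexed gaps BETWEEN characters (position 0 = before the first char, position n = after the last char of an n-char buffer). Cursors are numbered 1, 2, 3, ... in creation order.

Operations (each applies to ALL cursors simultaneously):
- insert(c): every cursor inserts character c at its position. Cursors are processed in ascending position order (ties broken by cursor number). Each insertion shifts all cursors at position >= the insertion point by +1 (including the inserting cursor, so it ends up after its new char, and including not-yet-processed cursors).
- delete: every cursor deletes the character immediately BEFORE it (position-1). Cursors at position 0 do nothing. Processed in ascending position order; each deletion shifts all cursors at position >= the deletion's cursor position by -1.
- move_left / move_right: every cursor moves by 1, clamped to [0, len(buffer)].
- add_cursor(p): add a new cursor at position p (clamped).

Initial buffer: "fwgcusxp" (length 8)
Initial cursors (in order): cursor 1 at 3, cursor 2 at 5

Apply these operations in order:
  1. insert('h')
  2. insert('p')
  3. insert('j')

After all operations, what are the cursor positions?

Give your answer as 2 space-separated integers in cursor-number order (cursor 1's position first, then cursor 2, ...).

After op 1 (insert('h')): buffer="fwghcuhsxp" (len 10), cursors c1@4 c2@7, authorship ...1..2...
After op 2 (insert('p')): buffer="fwghpcuhpsxp" (len 12), cursors c1@5 c2@9, authorship ...11..22...
After op 3 (insert('j')): buffer="fwghpjcuhpjsxp" (len 14), cursors c1@6 c2@11, authorship ...111..222...

Answer: 6 11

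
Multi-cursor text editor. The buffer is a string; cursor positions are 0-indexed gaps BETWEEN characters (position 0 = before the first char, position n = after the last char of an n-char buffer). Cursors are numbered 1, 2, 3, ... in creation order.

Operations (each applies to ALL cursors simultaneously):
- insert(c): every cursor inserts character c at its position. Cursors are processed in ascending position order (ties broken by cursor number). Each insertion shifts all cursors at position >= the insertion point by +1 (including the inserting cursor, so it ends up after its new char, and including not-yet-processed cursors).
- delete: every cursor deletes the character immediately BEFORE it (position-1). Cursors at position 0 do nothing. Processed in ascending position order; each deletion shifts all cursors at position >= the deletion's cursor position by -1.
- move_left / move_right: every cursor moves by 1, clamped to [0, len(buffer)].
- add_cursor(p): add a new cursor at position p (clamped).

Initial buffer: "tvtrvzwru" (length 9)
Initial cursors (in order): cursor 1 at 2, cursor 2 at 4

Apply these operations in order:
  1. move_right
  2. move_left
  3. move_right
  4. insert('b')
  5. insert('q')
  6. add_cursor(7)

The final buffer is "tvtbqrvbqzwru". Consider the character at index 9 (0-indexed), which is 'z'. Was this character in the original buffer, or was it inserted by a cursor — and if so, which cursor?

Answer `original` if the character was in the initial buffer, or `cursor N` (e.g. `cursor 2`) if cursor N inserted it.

Answer: original

Derivation:
After op 1 (move_right): buffer="tvtrvzwru" (len 9), cursors c1@3 c2@5, authorship .........
After op 2 (move_left): buffer="tvtrvzwru" (len 9), cursors c1@2 c2@4, authorship .........
After op 3 (move_right): buffer="tvtrvzwru" (len 9), cursors c1@3 c2@5, authorship .........
After op 4 (insert('b')): buffer="tvtbrvbzwru" (len 11), cursors c1@4 c2@7, authorship ...1..2....
After op 5 (insert('q')): buffer="tvtbqrvbqzwru" (len 13), cursors c1@5 c2@9, authorship ...11..22....
After op 6 (add_cursor(7)): buffer="tvtbqrvbqzwru" (len 13), cursors c1@5 c3@7 c2@9, authorship ...11..22....
Authorship (.=original, N=cursor N): . . . 1 1 . . 2 2 . . . .
Index 9: author = original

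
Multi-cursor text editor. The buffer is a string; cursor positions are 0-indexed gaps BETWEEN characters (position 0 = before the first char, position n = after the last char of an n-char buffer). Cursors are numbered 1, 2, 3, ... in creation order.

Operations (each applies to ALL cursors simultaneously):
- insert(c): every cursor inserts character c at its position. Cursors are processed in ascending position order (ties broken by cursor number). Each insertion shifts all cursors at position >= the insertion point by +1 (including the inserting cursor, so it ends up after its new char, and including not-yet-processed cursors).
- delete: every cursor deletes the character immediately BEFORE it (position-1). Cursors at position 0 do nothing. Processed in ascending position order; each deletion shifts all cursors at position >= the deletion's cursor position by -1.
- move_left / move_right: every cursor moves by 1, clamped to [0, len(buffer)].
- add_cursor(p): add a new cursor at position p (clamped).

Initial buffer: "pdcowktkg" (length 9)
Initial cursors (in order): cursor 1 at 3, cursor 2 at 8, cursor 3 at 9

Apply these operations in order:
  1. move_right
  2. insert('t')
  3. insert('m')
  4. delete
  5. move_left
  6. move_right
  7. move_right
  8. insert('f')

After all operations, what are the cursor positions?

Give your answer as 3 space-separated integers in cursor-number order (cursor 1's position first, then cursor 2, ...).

Answer: 7 15 15

Derivation:
After op 1 (move_right): buffer="pdcowktkg" (len 9), cursors c1@4 c2@9 c3@9, authorship .........
After op 2 (insert('t')): buffer="pdcotwktkgtt" (len 12), cursors c1@5 c2@12 c3@12, authorship ....1.....23
After op 3 (insert('m')): buffer="pdcotmwktkgttmm" (len 15), cursors c1@6 c2@15 c3@15, authorship ....11.....2323
After op 4 (delete): buffer="pdcotwktkgtt" (len 12), cursors c1@5 c2@12 c3@12, authorship ....1.....23
After op 5 (move_left): buffer="pdcotwktkgtt" (len 12), cursors c1@4 c2@11 c3@11, authorship ....1.....23
After op 6 (move_right): buffer="pdcotwktkgtt" (len 12), cursors c1@5 c2@12 c3@12, authorship ....1.....23
After op 7 (move_right): buffer="pdcotwktkgtt" (len 12), cursors c1@6 c2@12 c3@12, authorship ....1.....23
After op 8 (insert('f')): buffer="pdcotwfktkgttff" (len 15), cursors c1@7 c2@15 c3@15, authorship ....1.1....2323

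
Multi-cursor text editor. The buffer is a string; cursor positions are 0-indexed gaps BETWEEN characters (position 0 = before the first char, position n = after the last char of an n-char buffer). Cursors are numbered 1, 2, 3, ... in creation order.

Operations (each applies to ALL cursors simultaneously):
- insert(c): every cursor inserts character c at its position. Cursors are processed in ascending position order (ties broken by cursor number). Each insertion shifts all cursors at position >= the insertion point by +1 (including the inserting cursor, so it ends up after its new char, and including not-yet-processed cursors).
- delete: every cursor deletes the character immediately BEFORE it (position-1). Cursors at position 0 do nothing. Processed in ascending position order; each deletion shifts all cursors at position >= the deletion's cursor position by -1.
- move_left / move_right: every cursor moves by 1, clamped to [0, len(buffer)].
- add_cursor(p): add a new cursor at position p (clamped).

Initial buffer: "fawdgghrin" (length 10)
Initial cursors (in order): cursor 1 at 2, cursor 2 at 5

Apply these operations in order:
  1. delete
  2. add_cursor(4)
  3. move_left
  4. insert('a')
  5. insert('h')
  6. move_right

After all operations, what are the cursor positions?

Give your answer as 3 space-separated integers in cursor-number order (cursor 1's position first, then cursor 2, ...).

After op 1 (delete): buffer="fwdghrin" (len 8), cursors c1@1 c2@3, authorship ........
After op 2 (add_cursor(4)): buffer="fwdghrin" (len 8), cursors c1@1 c2@3 c3@4, authorship ........
After op 3 (move_left): buffer="fwdghrin" (len 8), cursors c1@0 c2@2 c3@3, authorship ........
After op 4 (insert('a')): buffer="afwadaghrin" (len 11), cursors c1@1 c2@4 c3@6, authorship 1..2.3.....
After op 5 (insert('h')): buffer="ahfwahdahghrin" (len 14), cursors c1@2 c2@6 c3@9, authorship 11..22.33.....
After op 6 (move_right): buffer="ahfwahdahghrin" (len 14), cursors c1@3 c2@7 c3@10, authorship 11..22.33.....

Answer: 3 7 10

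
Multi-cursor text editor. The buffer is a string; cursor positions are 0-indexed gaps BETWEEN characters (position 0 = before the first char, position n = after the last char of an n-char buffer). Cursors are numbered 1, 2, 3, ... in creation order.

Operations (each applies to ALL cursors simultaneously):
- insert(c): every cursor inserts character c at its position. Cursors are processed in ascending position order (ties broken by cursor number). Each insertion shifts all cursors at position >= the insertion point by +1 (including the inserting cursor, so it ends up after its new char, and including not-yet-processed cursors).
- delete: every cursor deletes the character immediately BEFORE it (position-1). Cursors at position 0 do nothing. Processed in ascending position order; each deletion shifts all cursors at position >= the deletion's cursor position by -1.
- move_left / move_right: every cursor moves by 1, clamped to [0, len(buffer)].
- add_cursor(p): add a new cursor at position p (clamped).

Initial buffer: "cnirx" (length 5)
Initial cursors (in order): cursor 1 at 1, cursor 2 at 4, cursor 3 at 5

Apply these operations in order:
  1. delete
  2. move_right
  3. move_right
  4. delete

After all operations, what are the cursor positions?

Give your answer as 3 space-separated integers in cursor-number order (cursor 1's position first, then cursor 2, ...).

After op 1 (delete): buffer="ni" (len 2), cursors c1@0 c2@2 c3@2, authorship ..
After op 2 (move_right): buffer="ni" (len 2), cursors c1@1 c2@2 c3@2, authorship ..
After op 3 (move_right): buffer="ni" (len 2), cursors c1@2 c2@2 c3@2, authorship ..
After op 4 (delete): buffer="" (len 0), cursors c1@0 c2@0 c3@0, authorship 

Answer: 0 0 0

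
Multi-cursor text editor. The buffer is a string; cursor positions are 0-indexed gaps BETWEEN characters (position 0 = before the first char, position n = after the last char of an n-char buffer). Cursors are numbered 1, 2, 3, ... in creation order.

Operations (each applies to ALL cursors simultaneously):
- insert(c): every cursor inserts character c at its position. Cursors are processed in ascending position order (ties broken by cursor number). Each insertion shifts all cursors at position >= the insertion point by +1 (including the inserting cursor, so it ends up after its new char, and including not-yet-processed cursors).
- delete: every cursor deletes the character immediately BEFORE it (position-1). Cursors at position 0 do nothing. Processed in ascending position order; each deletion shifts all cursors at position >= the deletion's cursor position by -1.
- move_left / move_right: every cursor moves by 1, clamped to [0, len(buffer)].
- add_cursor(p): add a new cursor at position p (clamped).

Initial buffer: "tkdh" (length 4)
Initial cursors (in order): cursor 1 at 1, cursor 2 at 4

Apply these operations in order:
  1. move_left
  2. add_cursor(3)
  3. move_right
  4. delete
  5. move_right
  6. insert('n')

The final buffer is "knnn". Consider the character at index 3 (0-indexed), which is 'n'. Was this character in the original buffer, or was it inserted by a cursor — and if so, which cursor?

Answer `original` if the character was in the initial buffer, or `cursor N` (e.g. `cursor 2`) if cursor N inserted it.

After op 1 (move_left): buffer="tkdh" (len 4), cursors c1@0 c2@3, authorship ....
After op 2 (add_cursor(3)): buffer="tkdh" (len 4), cursors c1@0 c2@3 c3@3, authorship ....
After op 3 (move_right): buffer="tkdh" (len 4), cursors c1@1 c2@4 c3@4, authorship ....
After op 4 (delete): buffer="k" (len 1), cursors c1@0 c2@1 c3@1, authorship .
After op 5 (move_right): buffer="k" (len 1), cursors c1@1 c2@1 c3@1, authorship .
After op 6 (insert('n')): buffer="knnn" (len 4), cursors c1@4 c2@4 c3@4, authorship .123
Authorship (.=original, N=cursor N): . 1 2 3
Index 3: author = 3

Answer: cursor 3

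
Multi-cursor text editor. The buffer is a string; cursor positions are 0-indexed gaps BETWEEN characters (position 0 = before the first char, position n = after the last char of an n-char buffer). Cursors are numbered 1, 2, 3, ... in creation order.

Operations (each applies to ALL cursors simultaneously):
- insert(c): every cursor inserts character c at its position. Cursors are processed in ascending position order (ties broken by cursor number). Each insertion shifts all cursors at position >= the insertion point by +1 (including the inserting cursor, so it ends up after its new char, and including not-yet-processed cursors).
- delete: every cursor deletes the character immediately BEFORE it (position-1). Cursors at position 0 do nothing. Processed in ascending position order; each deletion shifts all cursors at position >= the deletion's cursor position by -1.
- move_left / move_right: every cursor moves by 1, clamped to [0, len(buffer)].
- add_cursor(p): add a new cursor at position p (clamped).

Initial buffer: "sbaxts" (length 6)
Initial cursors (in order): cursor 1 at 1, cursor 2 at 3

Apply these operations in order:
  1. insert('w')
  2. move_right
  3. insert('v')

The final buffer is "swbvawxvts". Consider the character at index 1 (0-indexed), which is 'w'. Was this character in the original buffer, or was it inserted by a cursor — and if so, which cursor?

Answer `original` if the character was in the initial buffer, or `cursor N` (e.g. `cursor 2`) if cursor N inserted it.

Answer: cursor 1

Derivation:
After op 1 (insert('w')): buffer="swbawxts" (len 8), cursors c1@2 c2@5, authorship .1..2...
After op 2 (move_right): buffer="swbawxts" (len 8), cursors c1@3 c2@6, authorship .1..2...
After op 3 (insert('v')): buffer="swbvawxvts" (len 10), cursors c1@4 c2@8, authorship .1.1.2.2..
Authorship (.=original, N=cursor N): . 1 . 1 . 2 . 2 . .
Index 1: author = 1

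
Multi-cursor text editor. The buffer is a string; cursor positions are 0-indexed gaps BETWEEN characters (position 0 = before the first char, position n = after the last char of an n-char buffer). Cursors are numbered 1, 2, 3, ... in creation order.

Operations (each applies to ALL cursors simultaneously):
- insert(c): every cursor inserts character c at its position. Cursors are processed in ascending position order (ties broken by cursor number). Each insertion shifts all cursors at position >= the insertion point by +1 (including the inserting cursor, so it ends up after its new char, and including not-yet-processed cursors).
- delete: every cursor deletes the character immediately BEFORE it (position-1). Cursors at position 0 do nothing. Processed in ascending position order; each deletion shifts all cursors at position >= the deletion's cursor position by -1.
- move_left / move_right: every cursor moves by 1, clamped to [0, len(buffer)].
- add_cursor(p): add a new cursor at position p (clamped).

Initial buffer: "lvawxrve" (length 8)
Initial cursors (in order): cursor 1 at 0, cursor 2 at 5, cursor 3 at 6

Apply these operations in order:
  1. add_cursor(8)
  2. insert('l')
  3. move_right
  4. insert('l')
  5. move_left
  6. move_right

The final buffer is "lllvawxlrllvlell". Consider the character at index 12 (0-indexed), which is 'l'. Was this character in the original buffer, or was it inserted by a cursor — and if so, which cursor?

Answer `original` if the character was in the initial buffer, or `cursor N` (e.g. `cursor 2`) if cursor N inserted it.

After op 1 (add_cursor(8)): buffer="lvawxrve" (len 8), cursors c1@0 c2@5 c3@6 c4@8, authorship ........
After op 2 (insert('l')): buffer="llvawxlrlvel" (len 12), cursors c1@1 c2@7 c3@9 c4@12, authorship 1.....2.3..4
After op 3 (move_right): buffer="llvawxlrlvel" (len 12), cursors c1@2 c2@8 c3@10 c4@12, authorship 1.....2.3..4
After op 4 (insert('l')): buffer="lllvawxlrllvlell" (len 16), cursors c1@3 c2@10 c3@13 c4@16, authorship 1.1....2.23.3.44
After op 5 (move_left): buffer="lllvawxlrllvlell" (len 16), cursors c1@2 c2@9 c3@12 c4@15, authorship 1.1....2.23.3.44
After op 6 (move_right): buffer="lllvawxlrllvlell" (len 16), cursors c1@3 c2@10 c3@13 c4@16, authorship 1.1....2.23.3.44
Authorship (.=original, N=cursor N): 1 . 1 . . . . 2 . 2 3 . 3 . 4 4
Index 12: author = 3

Answer: cursor 3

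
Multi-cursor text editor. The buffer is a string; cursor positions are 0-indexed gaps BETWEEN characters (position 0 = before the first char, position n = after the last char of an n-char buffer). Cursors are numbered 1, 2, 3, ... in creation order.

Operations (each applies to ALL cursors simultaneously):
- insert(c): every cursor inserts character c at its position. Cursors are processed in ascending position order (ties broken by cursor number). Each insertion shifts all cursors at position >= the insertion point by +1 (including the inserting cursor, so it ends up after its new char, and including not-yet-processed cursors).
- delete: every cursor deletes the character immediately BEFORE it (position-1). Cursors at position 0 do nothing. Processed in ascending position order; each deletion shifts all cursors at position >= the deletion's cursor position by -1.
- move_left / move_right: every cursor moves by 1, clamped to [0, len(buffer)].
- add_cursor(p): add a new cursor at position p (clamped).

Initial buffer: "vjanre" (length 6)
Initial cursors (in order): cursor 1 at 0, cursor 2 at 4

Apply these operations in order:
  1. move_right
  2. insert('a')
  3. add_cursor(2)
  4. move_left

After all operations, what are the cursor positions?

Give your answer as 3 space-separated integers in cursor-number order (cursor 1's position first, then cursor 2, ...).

Answer: 1 6 1

Derivation:
After op 1 (move_right): buffer="vjanre" (len 6), cursors c1@1 c2@5, authorship ......
After op 2 (insert('a')): buffer="vajanrae" (len 8), cursors c1@2 c2@7, authorship .1....2.
After op 3 (add_cursor(2)): buffer="vajanrae" (len 8), cursors c1@2 c3@2 c2@7, authorship .1....2.
After op 4 (move_left): buffer="vajanrae" (len 8), cursors c1@1 c3@1 c2@6, authorship .1....2.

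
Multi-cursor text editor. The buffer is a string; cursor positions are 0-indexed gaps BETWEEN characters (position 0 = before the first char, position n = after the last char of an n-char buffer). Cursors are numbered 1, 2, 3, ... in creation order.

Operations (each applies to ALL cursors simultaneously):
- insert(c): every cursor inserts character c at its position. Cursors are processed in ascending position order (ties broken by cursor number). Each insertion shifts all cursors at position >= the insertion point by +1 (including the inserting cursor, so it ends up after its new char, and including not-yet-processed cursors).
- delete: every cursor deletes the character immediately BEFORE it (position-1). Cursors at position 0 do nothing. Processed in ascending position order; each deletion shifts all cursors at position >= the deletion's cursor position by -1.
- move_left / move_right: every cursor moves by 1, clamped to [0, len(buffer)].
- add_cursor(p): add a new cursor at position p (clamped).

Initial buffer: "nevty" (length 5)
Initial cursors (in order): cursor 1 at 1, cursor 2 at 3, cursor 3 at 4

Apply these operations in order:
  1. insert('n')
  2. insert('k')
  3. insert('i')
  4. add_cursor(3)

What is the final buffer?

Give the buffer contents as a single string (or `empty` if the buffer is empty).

Answer: nnkievnkitnkiy

Derivation:
After op 1 (insert('n')): buffer="nnevntny" (len 8), cursors c1@2 c2@5 c3@7, authorship .1..2.3.
After op 2 (insert('k')): buffer="nnkevnktnky" (len 11), cursors c1@3 c2@7 c3@10, authorship .11..22.33.
After op 3 (insert('i')): buffer="nnkievnkitnkiy" (len 14), cursors c1@4 c2@9 c3@13, authorship .111..222.333.
After op 4 (add_cursor(3)): buffer="nnkievnkitnkiy" (len 14), cursors c4@3 c1@4 c2@9 c3@13, authorship .111..222.333.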